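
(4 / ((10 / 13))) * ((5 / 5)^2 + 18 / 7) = 130 / 7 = 18.57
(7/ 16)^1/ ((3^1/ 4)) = 7/ 12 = 0.58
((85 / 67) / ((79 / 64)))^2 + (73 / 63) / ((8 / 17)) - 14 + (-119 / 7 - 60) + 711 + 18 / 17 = 149923440537121 / 240039794232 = 624.58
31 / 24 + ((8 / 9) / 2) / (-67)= 6199 / 4824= 1.29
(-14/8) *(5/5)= -7/4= -1.75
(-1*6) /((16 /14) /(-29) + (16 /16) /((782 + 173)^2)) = 370282150 /2431999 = 152.25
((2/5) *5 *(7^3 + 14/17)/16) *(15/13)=87675/1768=49.59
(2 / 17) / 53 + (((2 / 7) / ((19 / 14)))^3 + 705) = 4356942477 / 6179959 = 705.01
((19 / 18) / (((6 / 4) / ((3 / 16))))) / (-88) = -19 / 12672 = -0.00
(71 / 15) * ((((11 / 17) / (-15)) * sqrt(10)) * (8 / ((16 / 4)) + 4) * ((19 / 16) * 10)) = -46.00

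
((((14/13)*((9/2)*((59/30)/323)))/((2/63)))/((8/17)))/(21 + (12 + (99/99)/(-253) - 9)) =19748421/239925920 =0.08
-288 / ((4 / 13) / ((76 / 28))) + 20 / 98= -124478 / 49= -2540.37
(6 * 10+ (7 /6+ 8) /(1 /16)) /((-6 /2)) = -620 /9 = -68.89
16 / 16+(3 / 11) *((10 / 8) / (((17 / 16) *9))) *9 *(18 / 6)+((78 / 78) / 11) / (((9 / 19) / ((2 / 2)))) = 3626 / 1683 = 2.15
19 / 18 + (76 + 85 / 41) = 79.13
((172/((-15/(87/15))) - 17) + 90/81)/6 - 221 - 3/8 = -1269581/5400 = -235.11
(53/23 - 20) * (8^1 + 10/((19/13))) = -114774/437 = -262.64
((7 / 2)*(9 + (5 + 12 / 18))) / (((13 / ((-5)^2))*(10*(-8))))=-385 / 312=-1.23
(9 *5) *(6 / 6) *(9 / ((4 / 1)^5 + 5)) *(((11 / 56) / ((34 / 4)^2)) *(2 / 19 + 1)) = 4455 / 3766826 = 0.00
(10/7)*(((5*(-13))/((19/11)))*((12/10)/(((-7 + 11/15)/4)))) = 257400/6251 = 41.18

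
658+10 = 668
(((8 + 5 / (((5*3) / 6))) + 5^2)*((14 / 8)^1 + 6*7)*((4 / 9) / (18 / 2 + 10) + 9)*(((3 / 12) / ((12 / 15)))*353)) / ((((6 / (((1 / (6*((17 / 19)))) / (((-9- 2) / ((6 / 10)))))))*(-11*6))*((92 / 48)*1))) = 3336158875 / 163506816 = 20.40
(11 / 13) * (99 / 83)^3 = 10673289 / 7433231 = 1.44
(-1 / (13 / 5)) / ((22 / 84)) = -210 / 143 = -1.47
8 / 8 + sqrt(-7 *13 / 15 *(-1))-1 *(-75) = 78.46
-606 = -606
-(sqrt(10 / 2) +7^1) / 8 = -7 / 8 - sqrt(5) / 8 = -1.15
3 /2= 1.50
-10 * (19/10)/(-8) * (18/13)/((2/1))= 171/104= 1.64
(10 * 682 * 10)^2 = 4651240000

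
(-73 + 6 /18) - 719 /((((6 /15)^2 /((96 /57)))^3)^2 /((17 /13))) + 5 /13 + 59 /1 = -2346816024369766358 /1834789359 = -1279065639.26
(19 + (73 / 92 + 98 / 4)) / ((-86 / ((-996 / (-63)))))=-338225 / 41538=-8.14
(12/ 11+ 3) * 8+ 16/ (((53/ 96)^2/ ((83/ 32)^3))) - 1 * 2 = 58505797/ 61798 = 946.73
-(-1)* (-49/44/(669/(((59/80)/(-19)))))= 2891/44742720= 0.00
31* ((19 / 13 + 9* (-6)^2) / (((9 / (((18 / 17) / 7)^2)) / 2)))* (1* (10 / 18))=5246440 / 184093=28.50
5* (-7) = -35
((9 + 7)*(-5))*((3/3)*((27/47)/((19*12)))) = -180/893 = -0.20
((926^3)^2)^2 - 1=397495155639882245867698528490622975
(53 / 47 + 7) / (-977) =-382 / 45919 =-0.01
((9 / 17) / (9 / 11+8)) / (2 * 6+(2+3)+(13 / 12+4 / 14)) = 8316 / 2544407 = 0.00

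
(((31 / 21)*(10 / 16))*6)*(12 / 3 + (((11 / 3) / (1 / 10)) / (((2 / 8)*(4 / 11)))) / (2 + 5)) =100285 / 294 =341.11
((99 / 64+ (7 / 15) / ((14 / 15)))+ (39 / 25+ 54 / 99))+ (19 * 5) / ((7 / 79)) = 132599567 / 123200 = 1076.30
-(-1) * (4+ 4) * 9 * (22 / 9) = 176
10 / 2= 5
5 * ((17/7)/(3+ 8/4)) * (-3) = -51/7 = -7.29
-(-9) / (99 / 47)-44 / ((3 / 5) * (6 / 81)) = -10843 / 11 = -985.73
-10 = -10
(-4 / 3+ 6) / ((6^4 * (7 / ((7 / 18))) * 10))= 7 / 349920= 0.00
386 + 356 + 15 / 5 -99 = 646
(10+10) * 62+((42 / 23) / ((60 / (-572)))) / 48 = 3421399 / 2760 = 1239.64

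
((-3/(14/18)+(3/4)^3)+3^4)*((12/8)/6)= 34749/1792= 19.39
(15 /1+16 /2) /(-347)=-23 /347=-0.07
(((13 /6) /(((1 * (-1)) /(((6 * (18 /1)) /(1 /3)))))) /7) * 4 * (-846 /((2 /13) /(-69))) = -1065442248 /7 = -152206035.43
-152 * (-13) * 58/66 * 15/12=71630/33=2170.61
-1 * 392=-392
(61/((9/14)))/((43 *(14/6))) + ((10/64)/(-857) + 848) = 3003311291/3537696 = 848.95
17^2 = 289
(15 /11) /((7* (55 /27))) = 81 /847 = 0.10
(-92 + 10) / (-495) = 82 / 495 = 0.17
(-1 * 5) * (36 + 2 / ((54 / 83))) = -5275 / 27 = -195.37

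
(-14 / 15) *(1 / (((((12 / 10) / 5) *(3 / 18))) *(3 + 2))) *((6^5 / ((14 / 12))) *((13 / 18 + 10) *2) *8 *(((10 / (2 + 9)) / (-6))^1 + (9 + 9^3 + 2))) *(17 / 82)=-369126673920 / 451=-818462691.62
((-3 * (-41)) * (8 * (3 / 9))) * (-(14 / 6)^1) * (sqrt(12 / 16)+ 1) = -2296 / 3 - 1148 * sqrt(3) / 3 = -1428.13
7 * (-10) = -70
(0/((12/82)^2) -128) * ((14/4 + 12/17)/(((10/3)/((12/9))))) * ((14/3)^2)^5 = -1054860161.94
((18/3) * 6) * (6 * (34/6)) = 1224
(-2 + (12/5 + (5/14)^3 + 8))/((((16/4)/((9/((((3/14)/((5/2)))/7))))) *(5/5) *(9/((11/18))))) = 1274603/12096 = 105.37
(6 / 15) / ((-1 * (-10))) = 1 / 25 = 0.04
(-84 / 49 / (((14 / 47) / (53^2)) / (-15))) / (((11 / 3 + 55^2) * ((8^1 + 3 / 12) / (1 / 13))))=23764140 / 31832801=0.75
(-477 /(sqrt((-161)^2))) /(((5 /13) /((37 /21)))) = -76479 /5635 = -13.57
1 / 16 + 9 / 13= 157 / 208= 0.75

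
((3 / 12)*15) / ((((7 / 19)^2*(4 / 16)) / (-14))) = -10830 / 7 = -1547.14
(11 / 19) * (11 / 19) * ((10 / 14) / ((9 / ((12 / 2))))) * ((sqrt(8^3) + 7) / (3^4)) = 0.06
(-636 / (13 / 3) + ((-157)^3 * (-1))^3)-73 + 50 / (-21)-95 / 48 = 253150914953758631553179 / 4368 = 57955795548021664732.87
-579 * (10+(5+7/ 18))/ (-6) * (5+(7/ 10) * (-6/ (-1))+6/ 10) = 14553.27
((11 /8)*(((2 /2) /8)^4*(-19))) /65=-209 /2129920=-0.00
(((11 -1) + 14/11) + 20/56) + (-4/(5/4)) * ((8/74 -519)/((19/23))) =1094341093/541310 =2021.65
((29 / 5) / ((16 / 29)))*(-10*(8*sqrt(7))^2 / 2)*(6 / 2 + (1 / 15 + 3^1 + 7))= -4615408 / 15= -307693.87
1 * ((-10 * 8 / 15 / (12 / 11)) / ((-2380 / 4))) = 44 / 5355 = 0.01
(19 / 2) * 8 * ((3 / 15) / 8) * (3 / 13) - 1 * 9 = -1113 / 130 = -8.56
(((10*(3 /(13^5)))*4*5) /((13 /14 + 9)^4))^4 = 282262752580094499225600000000 /369065840492681520240521270747449249940016387204083836561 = 0.00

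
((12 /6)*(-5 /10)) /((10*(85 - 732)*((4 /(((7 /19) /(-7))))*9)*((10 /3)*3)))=-1 /44254800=-0.00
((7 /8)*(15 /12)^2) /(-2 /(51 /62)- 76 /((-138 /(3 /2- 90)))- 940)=-0.00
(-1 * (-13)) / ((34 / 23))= 299 / 34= 8.79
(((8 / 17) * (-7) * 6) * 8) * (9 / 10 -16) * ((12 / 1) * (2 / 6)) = 811776 / 85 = 9550.31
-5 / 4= -1.25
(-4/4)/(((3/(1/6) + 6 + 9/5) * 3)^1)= -5/387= -0.01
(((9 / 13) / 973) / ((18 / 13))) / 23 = 1 / 44758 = 0.00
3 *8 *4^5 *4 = 98304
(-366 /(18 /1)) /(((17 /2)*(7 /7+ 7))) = -61 /204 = -0.30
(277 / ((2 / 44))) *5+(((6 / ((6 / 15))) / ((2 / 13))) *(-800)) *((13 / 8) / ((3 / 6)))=-223030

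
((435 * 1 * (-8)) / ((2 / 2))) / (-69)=1160 / 23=50.43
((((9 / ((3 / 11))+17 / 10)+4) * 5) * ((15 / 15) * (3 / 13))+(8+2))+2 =1473 / 26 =56.65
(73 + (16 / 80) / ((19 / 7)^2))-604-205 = -1328431 / 1805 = -735.97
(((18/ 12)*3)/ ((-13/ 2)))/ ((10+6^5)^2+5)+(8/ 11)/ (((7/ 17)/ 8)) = 285811584217/ 20227474267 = 14.13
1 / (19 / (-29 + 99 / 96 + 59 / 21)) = -16907 / 12768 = -1.32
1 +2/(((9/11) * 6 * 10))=281/270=1.04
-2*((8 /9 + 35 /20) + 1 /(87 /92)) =-3859 /522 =-7.39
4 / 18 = 2 / 9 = 0.22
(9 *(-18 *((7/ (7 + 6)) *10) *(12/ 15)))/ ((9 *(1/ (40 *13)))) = -40320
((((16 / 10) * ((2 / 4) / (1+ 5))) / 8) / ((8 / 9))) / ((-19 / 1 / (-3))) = 9 / 3040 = 0.00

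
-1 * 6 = -6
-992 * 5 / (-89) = 4960 / 89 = 55.73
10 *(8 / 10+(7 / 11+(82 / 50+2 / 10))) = 1802 / 55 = 32.76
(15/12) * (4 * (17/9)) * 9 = 85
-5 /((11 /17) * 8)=-85 /88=-0.97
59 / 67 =0.88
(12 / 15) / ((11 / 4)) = 16 / 55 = 0.29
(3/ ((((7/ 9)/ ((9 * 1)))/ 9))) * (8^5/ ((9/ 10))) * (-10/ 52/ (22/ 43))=-4279910400/ 1001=-4275634.77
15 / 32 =0.47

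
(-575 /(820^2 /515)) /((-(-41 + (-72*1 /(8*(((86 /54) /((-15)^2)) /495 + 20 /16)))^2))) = 2677860642431600605 /65905607240886728176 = 0.04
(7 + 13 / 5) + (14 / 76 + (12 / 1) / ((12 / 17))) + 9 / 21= 36193 / 1330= 27.21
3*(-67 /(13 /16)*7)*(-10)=225120 /13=17316.92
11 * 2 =22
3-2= 1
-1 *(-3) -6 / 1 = -3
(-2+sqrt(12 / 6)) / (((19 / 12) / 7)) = -168 / 19+84*sqrt(2) / 19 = -2.59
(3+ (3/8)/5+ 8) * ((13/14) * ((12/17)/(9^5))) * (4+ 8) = 5759/3903795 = 0.00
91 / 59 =1.54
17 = 17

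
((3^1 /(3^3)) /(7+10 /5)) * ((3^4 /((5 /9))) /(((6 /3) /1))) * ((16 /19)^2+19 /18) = 11467 /7220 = 1.59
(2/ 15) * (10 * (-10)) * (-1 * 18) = 240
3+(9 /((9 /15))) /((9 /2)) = 6.33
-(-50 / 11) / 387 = 0.01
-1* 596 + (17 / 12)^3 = -1024975 / 1728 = -593.16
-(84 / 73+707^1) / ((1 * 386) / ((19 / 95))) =-10339 / 28178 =-0.37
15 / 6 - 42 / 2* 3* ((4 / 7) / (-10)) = 61 / 10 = 6.10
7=7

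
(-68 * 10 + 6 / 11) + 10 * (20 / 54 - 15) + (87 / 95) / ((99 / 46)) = -23286554 / 28215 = -825.33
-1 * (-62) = 62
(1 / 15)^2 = 1 / 225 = 0.00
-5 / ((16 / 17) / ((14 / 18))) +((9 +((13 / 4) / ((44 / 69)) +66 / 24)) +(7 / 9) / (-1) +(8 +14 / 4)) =9281 / 396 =23.44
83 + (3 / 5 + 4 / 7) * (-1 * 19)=2126 / 35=60.74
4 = 4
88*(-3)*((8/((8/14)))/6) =-616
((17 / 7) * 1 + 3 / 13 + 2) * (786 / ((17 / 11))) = 3665904 / 1547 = 2369.69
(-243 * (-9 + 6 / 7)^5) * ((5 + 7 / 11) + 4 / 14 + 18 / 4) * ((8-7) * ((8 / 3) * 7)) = 1692432825.51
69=69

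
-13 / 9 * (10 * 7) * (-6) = 1820 / 3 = 606.67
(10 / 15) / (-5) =-2 / 15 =-0.13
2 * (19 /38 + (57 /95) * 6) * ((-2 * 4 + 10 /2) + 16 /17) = -287 /17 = -16.88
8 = 8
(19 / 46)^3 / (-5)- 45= -21907459 / 486680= -45.01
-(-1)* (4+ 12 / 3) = 8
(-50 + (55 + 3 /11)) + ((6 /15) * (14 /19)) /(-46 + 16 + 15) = 82342 /15675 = 5.25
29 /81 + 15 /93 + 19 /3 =17207 /2511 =6.85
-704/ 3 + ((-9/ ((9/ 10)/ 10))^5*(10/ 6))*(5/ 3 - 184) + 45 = 27349999998293/ 9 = 3038888888699.22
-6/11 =-0.55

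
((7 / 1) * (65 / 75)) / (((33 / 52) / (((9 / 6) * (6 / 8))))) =1183 / 110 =10.75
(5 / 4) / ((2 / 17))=85 / 8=10.62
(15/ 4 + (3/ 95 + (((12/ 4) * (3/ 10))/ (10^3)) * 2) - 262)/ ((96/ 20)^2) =-24530579/ 2188800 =-11.21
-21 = -21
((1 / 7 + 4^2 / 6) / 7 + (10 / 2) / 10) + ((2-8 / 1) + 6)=265 / 294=0.90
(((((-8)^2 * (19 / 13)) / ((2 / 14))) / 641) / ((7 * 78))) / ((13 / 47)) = 28576 / 4224831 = 0.01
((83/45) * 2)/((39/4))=664/1755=0.38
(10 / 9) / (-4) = -5 / 18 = -0.28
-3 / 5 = -0.60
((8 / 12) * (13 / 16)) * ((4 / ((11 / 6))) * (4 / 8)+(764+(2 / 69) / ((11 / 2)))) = 1887301 / 4554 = 414.43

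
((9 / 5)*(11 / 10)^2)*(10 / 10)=1089 / 500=2.18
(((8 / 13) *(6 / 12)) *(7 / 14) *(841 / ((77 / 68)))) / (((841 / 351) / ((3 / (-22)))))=-5508 / 847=-6.50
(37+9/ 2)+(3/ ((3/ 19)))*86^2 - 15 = 281101/ 2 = 140550.50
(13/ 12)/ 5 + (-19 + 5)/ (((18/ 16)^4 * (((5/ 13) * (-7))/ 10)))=4288271/ 131220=32.68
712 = 712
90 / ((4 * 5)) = 9 / 2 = 4.50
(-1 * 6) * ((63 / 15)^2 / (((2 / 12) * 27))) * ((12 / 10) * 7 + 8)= -48216 / 125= -385.73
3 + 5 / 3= 14 / 3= 4.67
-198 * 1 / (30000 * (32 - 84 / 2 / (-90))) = -99 / 487000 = -0.00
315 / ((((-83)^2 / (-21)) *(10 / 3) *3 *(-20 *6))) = 441 / 551120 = 0.00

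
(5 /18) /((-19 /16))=-40 /171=-0.23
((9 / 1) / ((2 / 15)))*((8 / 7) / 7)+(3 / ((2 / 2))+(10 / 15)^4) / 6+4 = 370387 / 23814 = 15.55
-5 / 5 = -1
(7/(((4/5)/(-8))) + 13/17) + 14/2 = -1058/17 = -62.24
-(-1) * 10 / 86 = 5 / 43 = 0.12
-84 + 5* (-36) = -264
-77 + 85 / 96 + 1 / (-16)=-7313 / 96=-76.18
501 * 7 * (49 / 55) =171843 / 55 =3124.42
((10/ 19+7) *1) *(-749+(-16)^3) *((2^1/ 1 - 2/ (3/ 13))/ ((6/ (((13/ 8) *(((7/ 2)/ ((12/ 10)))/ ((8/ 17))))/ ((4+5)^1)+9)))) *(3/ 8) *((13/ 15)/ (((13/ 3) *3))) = 850157165/ 82944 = 10249.77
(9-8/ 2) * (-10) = -50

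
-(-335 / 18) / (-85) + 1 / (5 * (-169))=-56921 / 258570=-0.22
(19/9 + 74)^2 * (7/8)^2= 22992025/5184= 4435.19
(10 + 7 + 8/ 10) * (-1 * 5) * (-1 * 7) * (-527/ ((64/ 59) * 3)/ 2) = -19370939/ 384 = -50445.15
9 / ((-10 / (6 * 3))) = -81 / 5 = -16.20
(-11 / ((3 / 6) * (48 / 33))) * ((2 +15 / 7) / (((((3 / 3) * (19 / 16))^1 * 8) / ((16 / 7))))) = -14036 / 931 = -15.08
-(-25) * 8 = 200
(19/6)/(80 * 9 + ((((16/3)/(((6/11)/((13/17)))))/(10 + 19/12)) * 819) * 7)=44897/62676576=0.00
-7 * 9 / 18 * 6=-21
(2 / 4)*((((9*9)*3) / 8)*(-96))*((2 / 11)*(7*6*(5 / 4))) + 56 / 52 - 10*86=-2112996 / 143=-14776.20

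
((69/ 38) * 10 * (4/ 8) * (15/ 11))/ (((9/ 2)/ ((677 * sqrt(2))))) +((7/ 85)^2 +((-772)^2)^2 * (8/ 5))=389275 * sqrt(2)/ 209 +4106076490639409/ 7225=568315087843.66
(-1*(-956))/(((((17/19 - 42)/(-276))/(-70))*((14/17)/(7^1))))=-2982892080/781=-3819324.05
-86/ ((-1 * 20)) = 43/ 10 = 4.30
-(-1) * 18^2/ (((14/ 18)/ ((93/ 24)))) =22599/ 14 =1614.21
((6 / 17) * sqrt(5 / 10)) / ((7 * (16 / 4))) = 3 * sqrt(2) / 476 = 0.01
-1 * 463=-463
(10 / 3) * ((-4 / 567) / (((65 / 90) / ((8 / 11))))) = -640 / 27027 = -0.02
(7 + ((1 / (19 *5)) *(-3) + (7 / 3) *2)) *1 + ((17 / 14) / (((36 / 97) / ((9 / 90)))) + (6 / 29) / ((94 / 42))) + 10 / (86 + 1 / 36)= 13628204777 / 1119731760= 12.17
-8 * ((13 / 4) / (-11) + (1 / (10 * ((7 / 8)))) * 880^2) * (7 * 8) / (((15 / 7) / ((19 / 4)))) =-4833891916 / 55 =-87888943.93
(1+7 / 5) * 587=7044 / 5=1408.80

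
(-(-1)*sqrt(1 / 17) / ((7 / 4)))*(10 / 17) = 40*sqrt(17) / 2023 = 0.08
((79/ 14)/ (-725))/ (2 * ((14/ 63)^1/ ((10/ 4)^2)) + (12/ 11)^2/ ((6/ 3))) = -86031/ 7363216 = -0.01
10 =10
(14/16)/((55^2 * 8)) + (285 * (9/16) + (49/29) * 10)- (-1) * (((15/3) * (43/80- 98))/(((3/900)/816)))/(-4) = 167442193682703/5614400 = 29823702.21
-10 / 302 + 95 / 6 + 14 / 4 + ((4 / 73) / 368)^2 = 394350007861 / 20432409168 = 19.30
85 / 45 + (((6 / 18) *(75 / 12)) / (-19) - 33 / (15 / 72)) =-535643 / 3420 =-156.62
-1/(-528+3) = 1/525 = 0.00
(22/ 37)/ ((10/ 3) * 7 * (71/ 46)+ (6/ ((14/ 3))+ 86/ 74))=10626/ 687361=0.02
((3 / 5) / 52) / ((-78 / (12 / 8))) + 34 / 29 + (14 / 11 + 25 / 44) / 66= 56934023 / 47441680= 1.20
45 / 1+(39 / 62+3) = 48.63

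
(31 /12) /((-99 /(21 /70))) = -31 /3960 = -0.01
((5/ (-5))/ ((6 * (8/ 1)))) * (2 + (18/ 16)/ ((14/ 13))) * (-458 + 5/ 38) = 5933059/ 204288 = 29.04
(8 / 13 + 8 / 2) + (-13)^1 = -109 / 13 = -8.38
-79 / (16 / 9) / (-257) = 711 / 4112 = 0.17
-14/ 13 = -1.08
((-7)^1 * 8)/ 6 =-28/ 3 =-9.33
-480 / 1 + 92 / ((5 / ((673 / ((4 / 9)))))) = 136911 / 5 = 27382.20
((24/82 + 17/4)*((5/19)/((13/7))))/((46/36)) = 234675/465842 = 0.50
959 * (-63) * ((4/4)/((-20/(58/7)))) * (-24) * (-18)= 54064584/5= 10812916.80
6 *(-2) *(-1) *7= 84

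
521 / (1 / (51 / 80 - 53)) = -2182469 / 80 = -27280.86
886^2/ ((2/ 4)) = 1569992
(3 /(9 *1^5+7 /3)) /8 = 9 /272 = 0.03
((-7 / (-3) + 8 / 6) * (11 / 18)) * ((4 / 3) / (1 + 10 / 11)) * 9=2662 / 189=14.08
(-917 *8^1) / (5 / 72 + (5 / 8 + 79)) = -264096 / 2869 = -92.05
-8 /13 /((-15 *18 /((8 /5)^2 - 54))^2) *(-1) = 3307592 /148078125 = 0.02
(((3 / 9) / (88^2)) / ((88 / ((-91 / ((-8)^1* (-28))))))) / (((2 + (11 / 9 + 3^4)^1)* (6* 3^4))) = -13 / 2677825142784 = -0.00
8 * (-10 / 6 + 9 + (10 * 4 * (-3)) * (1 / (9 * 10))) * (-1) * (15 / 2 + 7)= -696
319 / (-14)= -319 / 14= -22.79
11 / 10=1.10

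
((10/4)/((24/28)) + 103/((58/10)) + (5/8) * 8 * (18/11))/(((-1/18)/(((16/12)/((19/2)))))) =-441860/6061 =-72.90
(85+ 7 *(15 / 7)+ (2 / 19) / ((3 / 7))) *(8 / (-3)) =-45712 / 171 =-267.32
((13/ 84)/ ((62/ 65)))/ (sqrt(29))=845*sqrt(29)/ 151032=0.03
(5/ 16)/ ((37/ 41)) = 205/ 592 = 0.35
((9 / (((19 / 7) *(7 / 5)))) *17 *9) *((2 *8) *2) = 220320 / 19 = 11595.79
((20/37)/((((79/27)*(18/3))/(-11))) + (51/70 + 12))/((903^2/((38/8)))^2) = 101685397/241855144579671840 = 0.00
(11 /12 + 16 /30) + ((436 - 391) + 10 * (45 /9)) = 1929 /20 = 96.45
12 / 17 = 0.71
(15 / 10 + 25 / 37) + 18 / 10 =1471 / 370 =3.98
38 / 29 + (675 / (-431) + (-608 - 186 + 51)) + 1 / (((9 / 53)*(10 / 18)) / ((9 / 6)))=-90912199 / 124990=-727.36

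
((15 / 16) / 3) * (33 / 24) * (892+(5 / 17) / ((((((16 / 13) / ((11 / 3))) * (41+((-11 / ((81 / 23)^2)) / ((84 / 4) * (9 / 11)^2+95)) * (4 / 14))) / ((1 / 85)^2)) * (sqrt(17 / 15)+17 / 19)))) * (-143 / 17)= -363116368548519161865575 / 112626643129555621888- 4101107001780789 * sqrt(255) / 1914652933202445572096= -3224.07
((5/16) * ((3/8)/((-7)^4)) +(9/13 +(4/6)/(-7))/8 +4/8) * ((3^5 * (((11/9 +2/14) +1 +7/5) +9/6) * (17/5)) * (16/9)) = 15536353669/3495856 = 4444.22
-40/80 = -1/2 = -0.50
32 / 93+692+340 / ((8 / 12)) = 111818 / 93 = 1202.34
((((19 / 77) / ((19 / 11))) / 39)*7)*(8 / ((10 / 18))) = 24 / 65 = 0.37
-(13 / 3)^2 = -169 / 9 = -18.78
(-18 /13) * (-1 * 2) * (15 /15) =36 /13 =2.77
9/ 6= 3/ 2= 1.50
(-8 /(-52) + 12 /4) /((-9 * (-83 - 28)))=41 /12987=0.00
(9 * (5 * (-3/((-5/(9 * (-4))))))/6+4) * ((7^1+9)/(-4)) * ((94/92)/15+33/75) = 553948/1725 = 321.13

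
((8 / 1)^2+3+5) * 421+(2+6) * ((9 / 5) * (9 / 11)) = 30323.78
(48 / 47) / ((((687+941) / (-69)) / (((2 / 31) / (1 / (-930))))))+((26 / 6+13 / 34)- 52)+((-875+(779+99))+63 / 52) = -2053335181 / 50730108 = -40.48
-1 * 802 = -802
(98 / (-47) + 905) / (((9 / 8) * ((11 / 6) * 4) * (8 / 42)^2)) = 6238239 / 2068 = 3016.56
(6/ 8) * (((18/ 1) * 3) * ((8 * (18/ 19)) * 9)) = 52488/ 19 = 2762.53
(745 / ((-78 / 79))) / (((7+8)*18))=-11771 / 4212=-2.79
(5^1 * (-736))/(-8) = 460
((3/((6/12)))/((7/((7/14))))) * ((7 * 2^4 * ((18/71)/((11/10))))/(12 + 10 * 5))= 4320/24211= 0.18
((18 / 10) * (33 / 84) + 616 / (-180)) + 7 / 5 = -1657 / 1260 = -1.32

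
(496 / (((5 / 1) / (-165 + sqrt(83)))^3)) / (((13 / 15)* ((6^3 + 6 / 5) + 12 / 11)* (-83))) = 824439792 / 719693-223035824* sqrt(83) / 10795395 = 957.32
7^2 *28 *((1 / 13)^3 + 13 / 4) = 9797795 / 2197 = 4459.62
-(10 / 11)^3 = -0.75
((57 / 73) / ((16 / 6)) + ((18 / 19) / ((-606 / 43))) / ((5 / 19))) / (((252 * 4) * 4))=0.00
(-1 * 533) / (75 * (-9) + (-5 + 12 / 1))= 533 / 668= 0.80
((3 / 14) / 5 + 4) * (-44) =-6226 / 35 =-177.89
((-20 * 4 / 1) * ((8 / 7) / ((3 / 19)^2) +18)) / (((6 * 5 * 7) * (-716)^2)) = -2011 / 42390243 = -0.00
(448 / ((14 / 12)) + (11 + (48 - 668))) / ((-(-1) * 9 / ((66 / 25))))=-66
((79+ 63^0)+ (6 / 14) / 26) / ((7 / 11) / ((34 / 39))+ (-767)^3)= -2723281 / 15356741917699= -0.00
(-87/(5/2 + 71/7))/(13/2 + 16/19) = -15428/16461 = -0.94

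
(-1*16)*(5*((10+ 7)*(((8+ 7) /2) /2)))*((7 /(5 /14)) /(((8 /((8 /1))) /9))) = -899640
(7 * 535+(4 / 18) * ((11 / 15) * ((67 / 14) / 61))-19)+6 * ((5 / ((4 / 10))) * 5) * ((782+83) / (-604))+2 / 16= 222073007101 / 69635160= 3189.09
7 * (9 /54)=7 /6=1.17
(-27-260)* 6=-1722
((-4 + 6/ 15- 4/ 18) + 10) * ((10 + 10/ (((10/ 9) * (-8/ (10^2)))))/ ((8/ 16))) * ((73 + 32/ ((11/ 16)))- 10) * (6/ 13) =-27469180/ 429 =-64030.72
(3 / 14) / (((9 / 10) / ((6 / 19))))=10 / 133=0.08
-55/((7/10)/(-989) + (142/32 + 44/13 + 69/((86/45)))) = -56570800/45180587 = -1.25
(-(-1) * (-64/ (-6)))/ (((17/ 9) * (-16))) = -6/ 17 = -0.35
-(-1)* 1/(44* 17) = 1/748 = 0.00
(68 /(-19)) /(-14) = 0.26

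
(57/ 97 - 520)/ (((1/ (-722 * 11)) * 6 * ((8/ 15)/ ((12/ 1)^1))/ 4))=6002126790/ 97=61877595.77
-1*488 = -488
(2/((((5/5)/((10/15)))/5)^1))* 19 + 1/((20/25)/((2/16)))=12175/96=126.82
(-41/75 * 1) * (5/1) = -41/15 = -2.73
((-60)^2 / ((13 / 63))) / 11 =226800 / 143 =1586.01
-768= -768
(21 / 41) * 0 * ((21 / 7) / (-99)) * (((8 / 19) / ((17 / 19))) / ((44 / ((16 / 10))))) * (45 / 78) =0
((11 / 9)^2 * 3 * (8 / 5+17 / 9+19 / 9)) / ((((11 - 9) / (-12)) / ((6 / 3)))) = -13552 / 45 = -301.16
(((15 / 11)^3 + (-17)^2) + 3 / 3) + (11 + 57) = 479873 / 1331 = 360.54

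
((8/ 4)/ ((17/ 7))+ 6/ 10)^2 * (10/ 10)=14641/ 7225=2.03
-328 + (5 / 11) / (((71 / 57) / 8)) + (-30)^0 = -253107 / 781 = -324.08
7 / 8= 0.88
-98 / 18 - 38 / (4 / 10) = -904 / 9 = -100.44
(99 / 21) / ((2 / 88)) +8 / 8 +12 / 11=16133 / 77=209.52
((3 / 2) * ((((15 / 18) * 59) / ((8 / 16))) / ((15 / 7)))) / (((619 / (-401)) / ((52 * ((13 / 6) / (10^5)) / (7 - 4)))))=-27988597 / 1671300000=-0.02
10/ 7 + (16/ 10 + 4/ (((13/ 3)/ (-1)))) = 958/ 455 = 2.11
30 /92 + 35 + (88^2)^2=2758600281 /46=59969571.33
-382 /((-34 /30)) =5730 /17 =337.06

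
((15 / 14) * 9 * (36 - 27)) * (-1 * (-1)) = 1215 / 14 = 86.79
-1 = -1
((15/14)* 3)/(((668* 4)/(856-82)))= 0.93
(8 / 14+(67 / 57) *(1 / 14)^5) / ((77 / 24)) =0.18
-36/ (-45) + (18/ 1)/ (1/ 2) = 184/ 5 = 36.80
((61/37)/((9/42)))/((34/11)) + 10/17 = 5807/1887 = 3.08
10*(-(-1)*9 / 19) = 90 / 19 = 4.74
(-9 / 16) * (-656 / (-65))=-369 / 65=-5.68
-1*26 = -26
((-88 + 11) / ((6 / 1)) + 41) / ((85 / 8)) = 676 / 255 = 2.65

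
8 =8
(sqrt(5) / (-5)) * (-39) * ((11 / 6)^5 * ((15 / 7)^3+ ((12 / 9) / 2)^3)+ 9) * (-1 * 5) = -204955635859 * sqrt(5) / 24004512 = -19092.02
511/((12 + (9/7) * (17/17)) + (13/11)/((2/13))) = 78694/3229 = 24.37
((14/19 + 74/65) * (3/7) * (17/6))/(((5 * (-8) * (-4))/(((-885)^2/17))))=18139491/27664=655.71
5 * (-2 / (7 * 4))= -5 / 14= -0.36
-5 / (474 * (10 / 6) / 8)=-4 / 79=-0.05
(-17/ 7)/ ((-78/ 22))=187/ 273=0.68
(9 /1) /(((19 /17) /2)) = 306 /19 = 16.11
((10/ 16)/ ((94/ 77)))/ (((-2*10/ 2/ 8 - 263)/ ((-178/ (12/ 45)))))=73425/ 56776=1.29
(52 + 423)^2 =225625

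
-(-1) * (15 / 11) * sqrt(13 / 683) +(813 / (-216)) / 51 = -271 / 3672 +15 * sqrt(8879) / 7513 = 0.11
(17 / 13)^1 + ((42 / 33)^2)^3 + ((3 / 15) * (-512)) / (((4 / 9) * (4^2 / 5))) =-1530180591 / 23030293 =-66.44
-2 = -2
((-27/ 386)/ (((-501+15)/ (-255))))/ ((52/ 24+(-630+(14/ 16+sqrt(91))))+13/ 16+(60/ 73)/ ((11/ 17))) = 10523282880* sqrt(91)/ 111932647984964857+6575742669100/ 111932647984964857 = 0.00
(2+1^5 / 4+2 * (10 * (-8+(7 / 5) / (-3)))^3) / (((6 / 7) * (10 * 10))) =-917673883 / 64800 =-14161.63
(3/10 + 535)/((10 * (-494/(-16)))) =10706/6175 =1.73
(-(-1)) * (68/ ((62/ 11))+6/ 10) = 1963/ 155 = 12.66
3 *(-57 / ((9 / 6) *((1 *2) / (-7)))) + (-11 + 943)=1331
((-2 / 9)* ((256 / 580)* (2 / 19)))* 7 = -1792 / 24795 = -0.07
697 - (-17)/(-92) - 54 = 59139/92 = 642.82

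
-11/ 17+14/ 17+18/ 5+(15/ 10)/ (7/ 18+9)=3.94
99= 99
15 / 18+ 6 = 41 / 6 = 6.83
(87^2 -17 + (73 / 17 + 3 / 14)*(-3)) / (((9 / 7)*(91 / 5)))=8970785 / 27846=322.16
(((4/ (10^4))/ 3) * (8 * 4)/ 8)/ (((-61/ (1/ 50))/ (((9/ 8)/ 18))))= -1/ 91500000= -0.00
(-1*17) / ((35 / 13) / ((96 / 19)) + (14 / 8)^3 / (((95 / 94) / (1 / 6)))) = -12.00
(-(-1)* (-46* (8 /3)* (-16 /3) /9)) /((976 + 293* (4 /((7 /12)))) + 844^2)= 2576 /25349193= 0.00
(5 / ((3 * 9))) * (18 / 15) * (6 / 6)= 2 / 9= 0.22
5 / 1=5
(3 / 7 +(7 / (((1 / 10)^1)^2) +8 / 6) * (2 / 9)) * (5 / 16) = 147685 / 3024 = 48.84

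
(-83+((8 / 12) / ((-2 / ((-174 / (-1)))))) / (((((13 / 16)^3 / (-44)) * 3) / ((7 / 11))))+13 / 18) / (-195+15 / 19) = -696495673 / 145924740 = -4.77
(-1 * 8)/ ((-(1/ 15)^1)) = 120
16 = 16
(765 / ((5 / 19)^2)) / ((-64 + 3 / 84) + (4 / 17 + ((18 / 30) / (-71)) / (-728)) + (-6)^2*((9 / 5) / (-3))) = -6933288024 / 53555881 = -129.46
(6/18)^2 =1/9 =0.11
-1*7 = -7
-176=-176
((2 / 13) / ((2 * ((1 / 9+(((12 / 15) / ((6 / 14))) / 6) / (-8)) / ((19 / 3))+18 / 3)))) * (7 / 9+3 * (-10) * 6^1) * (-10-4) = 1225880 / 38181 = 32.11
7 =7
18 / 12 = 3 / 2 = 1.50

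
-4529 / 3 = -1509.67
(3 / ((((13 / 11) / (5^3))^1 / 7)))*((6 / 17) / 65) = 34650 / 2873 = 12.06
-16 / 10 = -8 / 5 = -1.60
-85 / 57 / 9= -0.17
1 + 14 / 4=9 / 2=4.50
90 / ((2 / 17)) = 765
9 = 9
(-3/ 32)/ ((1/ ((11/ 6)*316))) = -869/ 16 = -54.31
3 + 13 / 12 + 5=109 / 12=9.08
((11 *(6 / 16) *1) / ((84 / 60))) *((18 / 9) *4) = 165 / 7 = 23.57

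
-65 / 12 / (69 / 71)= -4615 / 828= -5.57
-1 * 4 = -4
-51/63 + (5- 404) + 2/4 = -16771/42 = -399.31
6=6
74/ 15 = 4.93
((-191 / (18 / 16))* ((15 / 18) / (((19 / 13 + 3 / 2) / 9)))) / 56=-12415 / 1617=-7.68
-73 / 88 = -0.83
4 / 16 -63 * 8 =-2015 / 4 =-503.75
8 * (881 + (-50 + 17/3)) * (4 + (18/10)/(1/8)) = 123157.33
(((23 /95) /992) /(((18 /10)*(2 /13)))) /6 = 299 /2035584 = 0.00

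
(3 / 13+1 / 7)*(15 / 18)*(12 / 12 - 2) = -0.31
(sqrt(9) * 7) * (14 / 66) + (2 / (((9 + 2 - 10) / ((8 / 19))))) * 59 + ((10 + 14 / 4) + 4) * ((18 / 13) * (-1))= 81260 / 2717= 29.91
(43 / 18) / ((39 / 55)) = 2365 / 702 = 3.37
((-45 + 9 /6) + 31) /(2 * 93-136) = -1 /4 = -0.25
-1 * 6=-6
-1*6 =-6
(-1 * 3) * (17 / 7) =-51 / 7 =-7.29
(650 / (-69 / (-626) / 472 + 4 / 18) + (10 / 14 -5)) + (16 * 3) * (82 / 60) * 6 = 1054747026 / 318535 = 3311.24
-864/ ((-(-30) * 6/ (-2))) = 48/ 5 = 9.60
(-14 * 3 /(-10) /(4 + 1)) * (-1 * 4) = -84 /25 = -3.36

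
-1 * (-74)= 74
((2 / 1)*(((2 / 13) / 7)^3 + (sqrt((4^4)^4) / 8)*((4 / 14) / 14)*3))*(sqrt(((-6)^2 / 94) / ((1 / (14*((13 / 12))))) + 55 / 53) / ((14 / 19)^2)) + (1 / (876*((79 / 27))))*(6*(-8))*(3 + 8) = -1188 / 5767 + 68220753316*sqrt(42481514) / 91980122689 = 4833.97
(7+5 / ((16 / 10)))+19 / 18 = 805 / 72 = 11.18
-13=-13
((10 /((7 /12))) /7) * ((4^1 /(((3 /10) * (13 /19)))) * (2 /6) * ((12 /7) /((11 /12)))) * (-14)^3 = -11673600 /143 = -81633.57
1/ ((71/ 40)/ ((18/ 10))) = 1.01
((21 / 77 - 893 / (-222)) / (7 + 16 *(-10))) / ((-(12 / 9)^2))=617 / 39072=0.02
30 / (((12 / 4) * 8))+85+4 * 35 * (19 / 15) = 3163 / 12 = 263.58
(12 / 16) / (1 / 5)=15 / 4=3.75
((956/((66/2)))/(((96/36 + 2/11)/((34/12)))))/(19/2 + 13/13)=8126/2961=2.74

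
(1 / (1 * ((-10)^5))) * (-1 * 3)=3 / 100000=0.00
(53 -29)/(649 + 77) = 4/121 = 0.03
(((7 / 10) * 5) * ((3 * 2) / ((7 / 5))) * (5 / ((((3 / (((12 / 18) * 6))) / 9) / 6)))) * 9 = 48600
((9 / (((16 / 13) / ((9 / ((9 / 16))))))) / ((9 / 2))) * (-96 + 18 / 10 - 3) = -12636 / 5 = -2527.20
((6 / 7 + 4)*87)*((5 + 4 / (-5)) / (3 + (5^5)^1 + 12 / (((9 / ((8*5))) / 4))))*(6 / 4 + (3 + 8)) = 66555 / 10024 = 6.64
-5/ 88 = -0.06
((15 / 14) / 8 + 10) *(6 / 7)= 3405 / 392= 8.69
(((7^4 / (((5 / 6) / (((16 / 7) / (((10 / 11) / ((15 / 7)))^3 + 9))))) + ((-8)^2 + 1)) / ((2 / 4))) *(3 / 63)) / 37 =2.03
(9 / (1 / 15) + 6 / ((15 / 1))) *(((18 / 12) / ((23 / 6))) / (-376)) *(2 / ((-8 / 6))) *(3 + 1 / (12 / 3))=237627 / 345920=0.69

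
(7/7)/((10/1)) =1/10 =0.10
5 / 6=0.83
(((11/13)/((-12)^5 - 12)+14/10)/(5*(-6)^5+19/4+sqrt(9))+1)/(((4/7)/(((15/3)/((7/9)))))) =943095835329/83833760218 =11.25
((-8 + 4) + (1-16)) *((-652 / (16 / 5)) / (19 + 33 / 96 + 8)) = 24776 / 175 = 141.58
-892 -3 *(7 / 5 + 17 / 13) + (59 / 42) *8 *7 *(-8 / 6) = -587932 / 585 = -1005.01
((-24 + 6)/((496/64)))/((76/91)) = -1638/589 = -2.78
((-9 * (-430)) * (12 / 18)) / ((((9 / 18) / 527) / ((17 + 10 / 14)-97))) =-1509222600 / 7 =-215603228.57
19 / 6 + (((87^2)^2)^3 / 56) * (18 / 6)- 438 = 1692285139813479053489677 / 168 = 10073125832223089604105.22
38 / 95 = 0.40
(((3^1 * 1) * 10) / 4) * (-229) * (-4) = 6870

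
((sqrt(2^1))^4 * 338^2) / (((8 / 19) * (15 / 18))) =6511908 / 5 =1302381.60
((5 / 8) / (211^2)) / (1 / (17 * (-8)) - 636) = -85 / 3850932937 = -0.00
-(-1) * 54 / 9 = 6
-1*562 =-562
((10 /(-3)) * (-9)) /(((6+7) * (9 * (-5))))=-2 /39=-0.05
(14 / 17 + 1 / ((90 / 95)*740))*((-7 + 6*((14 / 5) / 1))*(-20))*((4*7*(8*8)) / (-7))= 1171628416 / 28305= 41392.98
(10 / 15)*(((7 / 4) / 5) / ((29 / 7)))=49 / 870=0.06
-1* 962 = -962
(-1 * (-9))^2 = 81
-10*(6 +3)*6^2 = -3240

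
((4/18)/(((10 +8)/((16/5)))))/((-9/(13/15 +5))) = -1408/54675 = -0.03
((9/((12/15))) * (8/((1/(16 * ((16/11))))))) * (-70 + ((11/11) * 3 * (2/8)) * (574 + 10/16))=8316720/11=756065.45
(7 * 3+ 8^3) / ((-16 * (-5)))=533 / 80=6.66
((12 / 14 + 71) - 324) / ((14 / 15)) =-26475 / 98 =-270.15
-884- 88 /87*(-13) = -75764 /87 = -870.85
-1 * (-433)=433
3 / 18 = 1 / 6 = 0.17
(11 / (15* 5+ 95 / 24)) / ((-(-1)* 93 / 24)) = 2112 / 58745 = 0.04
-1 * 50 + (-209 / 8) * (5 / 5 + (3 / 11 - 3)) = -39 / 8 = -4.88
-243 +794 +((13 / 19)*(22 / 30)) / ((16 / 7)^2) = 40207967 / 72960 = 551.10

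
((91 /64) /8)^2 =8281 /262144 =0.03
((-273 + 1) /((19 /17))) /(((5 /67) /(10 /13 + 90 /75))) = -6421.93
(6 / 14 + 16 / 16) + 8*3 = 178 / 7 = 25.43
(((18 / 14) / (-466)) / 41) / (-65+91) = -0.00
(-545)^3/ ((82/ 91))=-14730954875/ 82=-179645791.16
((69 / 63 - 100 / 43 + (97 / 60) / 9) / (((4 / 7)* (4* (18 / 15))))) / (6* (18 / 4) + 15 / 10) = -170783 / 12705984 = -0.01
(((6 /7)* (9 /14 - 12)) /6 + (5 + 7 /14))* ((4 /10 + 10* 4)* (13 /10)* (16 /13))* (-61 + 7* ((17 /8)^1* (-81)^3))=-1981409545.68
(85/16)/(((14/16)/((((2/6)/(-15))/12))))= -17/1512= -0.01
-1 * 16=-16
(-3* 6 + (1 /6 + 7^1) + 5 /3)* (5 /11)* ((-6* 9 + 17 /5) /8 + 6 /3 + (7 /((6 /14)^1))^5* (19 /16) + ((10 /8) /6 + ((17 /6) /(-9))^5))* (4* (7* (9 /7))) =-15845839638060805 /76527504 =-207060714.25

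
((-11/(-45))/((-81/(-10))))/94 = 11/34263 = 0.00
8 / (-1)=-8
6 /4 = 3 /2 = 1.50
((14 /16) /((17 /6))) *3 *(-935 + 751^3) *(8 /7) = 7624148688 /17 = 448479334.59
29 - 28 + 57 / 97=154 / 97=1.59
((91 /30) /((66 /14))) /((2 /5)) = 637 /396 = 1.61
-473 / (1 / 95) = -44935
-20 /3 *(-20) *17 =6800 /3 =2266.67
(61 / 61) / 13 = 1 / 13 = 0.08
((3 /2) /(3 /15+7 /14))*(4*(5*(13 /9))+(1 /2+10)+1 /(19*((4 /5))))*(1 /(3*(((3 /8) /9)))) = 269870 /399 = 676.37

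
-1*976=-976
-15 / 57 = -5 / 19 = -0.26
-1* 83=-83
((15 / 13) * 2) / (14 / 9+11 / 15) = 1350 / 1339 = 1.01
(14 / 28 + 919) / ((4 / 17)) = 31263 / 8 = 3907.88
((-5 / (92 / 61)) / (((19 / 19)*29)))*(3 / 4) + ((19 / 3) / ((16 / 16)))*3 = 201853 / 10672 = 18.91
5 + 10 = 15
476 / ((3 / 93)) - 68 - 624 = 14064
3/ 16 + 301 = 4819/ 16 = 301.19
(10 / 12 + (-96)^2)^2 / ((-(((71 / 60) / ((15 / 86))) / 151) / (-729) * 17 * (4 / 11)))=5445706328723925 / 24424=222965375398.13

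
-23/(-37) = 23/37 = 0.62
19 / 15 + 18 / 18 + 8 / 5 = 58 / 15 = 3.87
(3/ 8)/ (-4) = -3/ 32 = -0.09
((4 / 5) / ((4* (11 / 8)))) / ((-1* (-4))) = 2 / 55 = 0.04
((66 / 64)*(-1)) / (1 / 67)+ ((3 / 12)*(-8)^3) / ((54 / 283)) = -639281 / 864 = -739.91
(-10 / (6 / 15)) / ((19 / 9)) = -225 / 19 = -11.84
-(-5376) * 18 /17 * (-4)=-387072 /17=-22768.94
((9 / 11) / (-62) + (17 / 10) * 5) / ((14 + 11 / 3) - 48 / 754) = 3273114 / 6788969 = 0.48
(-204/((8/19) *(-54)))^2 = 104329/1296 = 80.50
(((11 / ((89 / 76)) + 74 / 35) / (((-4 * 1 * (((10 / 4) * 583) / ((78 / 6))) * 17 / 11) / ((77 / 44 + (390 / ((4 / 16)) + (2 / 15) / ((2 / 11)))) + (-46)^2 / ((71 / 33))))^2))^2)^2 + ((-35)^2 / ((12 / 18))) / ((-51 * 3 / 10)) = 16117629976295416092966837445963133914678116024660509069583978367925698877264017681 / 27719624443109218085921830831504699948341333662670656100000000000000000000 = 581451960.48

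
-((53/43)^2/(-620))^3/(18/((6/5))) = 22164361129/22598367191131080000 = 0.00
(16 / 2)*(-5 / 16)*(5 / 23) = -25 / 46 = -0.54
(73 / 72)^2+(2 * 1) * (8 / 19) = 184195 / 98496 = 1.87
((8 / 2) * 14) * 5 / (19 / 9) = 2520 / 19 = 132.63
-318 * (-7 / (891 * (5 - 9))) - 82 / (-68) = 2935 / 5049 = 0.58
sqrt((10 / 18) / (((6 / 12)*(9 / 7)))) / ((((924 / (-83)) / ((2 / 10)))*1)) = -83*sqrt(70) / 41580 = -0.02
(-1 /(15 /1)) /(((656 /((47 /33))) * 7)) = -47 /2273040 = -0.00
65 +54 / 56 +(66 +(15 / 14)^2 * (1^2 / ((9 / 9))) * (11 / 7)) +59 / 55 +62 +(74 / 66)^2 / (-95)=2793777719 / 14194026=196.83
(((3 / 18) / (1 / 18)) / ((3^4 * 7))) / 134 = 1 / 25326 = 0.00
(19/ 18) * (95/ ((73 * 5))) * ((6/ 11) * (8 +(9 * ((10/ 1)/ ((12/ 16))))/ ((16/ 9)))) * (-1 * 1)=-54511/ 4818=-11.31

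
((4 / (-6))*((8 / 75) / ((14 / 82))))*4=-2624 / 1575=-1.67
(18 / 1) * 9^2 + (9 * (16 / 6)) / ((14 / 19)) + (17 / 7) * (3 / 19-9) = 195390 / 133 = 1469.10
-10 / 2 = -5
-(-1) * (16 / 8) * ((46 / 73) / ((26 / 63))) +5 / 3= 13439 / 2847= 4.72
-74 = -74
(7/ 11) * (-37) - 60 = -919/ 11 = -83.55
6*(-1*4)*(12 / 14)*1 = -144 / 7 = -20.57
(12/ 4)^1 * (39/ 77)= 117/ 77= 1.52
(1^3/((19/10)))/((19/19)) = 10/19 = 0.53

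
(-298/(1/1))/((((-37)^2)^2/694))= -206812/1874161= -0.11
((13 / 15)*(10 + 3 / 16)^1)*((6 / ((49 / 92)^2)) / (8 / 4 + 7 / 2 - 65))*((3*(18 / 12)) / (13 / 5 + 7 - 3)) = -6725706 / 3142909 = -2.14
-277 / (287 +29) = -277 / 316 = -0.88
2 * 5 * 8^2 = 640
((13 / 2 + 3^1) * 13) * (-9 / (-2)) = 2223 / 4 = 555.75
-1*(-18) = 18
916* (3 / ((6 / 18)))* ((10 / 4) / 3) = 6870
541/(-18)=-541/18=-30.06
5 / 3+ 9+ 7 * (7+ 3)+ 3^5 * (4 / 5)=4126 / 15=275.07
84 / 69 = 28 / 23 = 1.22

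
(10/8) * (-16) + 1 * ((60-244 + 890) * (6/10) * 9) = 18962/5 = 3792.40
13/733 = 0.02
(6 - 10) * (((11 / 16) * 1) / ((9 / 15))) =-55 / 12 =-4.58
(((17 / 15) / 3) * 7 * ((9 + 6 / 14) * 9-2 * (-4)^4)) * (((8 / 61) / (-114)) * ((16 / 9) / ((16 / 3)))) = 40664 / 93879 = 0.43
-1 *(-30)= 30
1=1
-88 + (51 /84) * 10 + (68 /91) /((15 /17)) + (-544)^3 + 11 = -439500663643 /2730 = -160989254.08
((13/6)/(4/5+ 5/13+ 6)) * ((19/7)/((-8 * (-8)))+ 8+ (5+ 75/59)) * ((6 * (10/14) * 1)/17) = 1598473825/1468905536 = 1.09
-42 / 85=-0.49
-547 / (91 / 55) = -30085 / 91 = -330.60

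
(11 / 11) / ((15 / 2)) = 0.13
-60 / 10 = -6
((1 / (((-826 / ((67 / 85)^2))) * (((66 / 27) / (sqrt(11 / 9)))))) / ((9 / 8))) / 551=-8978 * sqrt(11) / 54256708275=-0.00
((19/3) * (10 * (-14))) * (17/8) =-11305/6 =-1884.17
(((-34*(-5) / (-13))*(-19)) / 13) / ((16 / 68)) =27455 / 338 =81.23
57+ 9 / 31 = 1776 / 31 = 57.29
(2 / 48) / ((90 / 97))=97 / 2160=0.04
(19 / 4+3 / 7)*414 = 2143.93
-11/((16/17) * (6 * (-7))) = 187/672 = 0.28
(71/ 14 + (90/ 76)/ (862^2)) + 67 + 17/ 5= 74584529163/ 988248520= 75.47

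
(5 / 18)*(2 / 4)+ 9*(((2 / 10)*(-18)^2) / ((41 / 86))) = 1223.44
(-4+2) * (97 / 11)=-194 / 11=-17.64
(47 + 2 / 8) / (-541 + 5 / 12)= -0.09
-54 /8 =-27 /4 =-6.75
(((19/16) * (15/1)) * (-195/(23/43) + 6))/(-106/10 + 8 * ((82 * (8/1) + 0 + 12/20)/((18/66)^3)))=-16700175/677041616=-0.02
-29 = -29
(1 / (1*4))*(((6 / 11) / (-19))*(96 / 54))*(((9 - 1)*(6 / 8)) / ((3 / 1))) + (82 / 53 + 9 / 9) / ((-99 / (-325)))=277027 / 33231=8.34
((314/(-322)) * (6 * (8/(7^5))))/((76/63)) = -16956/7344659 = -0.00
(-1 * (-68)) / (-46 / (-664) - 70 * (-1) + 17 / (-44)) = 124168 / 127241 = 0.98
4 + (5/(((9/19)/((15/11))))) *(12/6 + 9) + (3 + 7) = 517/3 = 172.33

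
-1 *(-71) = 71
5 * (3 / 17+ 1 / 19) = 370 / 323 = 1.15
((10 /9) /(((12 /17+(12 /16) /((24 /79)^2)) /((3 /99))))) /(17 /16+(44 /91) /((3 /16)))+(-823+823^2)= 8188937064080818 /12104751549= 676506.00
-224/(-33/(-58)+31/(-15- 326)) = -142912/305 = -468.56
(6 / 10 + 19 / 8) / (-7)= -17 / 40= -0.42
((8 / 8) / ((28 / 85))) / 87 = 85 / 2436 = 0.03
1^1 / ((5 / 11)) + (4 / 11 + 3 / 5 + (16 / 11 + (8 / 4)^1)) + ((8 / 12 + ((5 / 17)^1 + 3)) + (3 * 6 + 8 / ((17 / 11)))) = 94684 / 2805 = 33.76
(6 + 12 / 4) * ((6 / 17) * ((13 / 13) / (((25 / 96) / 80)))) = 82944 / 85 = 975.81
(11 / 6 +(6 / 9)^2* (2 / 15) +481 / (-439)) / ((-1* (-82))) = 94459 / 9719460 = 0.01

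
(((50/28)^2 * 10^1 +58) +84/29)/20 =263693/56840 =4.64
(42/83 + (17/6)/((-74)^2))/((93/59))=81500417/253615464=0.32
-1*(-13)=13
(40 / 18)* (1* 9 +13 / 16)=785 / 36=21.81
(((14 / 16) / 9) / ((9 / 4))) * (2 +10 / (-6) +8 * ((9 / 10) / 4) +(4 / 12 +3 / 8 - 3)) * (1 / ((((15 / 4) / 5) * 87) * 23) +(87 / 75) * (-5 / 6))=7712537 / 1166983200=0.01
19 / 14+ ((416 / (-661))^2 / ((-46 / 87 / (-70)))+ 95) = 20933725147 / 140688562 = 148.79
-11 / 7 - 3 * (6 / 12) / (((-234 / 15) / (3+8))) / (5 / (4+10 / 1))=253 / 182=1.39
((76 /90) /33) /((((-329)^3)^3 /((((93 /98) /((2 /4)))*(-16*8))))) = 150784 /1095378873619309971316951095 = 0.00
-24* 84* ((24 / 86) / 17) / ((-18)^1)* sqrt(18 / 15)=1344* sqrt(30) / 3655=2.01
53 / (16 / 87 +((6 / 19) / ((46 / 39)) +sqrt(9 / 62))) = 2145180482214 / 5271281693 - 229825653399*sqrt(62) / 5271281693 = 63.65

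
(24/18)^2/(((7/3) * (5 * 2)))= 8/105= 0.08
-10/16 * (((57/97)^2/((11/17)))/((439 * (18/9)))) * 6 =-828495/363488488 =-0.00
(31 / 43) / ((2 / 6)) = 93 / 43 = 2.16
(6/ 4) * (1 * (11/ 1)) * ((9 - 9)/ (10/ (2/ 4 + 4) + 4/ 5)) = 0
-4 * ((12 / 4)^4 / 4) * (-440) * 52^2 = 96370560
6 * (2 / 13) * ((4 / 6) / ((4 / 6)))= 12 / 13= 0.92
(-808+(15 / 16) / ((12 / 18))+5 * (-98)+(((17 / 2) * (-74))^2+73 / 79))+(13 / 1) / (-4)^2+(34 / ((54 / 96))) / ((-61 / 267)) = 182311594319 / 462624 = 394081.57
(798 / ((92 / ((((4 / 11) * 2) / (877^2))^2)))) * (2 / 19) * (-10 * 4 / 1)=-53760 / 1646309862077903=-0.00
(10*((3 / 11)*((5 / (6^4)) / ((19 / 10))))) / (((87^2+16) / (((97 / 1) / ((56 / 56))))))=2425 / 34241724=0.00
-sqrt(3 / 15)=-sqrt(5) / 5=-0.45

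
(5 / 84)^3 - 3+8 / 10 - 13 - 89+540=1291502641 / 2963520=435.80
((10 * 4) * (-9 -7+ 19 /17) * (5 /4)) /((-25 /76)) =2262.12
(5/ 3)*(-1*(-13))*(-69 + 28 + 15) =-1690/ 3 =-563.33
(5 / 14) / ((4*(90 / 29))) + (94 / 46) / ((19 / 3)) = 154801 / 440496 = 0.35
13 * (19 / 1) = 247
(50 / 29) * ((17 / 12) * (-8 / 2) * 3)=-850 / 29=-29.31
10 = 10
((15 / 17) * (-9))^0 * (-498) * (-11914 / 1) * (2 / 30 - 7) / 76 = -541271.83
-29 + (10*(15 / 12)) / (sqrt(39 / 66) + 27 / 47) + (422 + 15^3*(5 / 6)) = 55225*sqrt(286) / 25358 + 80587119 / 25358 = 3214.81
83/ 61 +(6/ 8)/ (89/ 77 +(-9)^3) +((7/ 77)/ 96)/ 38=46630887307/ 34296237888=1.36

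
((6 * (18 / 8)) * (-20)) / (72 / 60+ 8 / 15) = -155.77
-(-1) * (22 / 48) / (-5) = -11 / 120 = -0.09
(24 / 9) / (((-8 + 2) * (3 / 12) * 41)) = -16 / 369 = -0.04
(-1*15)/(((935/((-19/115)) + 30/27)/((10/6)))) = 855/193507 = 0.00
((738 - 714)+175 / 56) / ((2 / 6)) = 651 / 8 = 81.38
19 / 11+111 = 1240 / 11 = 112.73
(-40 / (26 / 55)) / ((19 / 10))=-11000 / 247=-44.53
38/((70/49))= 133/5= 26.60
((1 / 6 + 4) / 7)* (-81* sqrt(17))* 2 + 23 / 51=23 / 51 - 675* sqrt(17) / 7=-397.13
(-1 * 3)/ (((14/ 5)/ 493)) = -7395/ 14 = -528.21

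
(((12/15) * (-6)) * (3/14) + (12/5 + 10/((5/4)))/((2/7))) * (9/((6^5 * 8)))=619/120960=0.01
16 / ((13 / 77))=1232 / 13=94.77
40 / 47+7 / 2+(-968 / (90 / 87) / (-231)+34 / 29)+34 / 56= 17485357 / 1717380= 10.18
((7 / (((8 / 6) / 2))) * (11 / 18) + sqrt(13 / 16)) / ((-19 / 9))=-231 / 76 - 9 * sqrt(13) / 76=-3.47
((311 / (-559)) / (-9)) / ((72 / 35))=10885 / 362232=0.03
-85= -85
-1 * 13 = -13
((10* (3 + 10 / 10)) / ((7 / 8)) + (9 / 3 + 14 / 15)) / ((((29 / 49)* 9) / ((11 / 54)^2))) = 0.39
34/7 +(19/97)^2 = 322433/65863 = 4.90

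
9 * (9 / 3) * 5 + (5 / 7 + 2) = 964 / 7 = 137.71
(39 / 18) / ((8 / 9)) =39 / 16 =2.44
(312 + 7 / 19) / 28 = 5935 / 532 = 11.16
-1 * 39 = -39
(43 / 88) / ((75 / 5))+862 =1137883 / 1320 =862.03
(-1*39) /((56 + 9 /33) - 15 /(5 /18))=-429 /25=-17.16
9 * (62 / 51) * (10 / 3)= 620 / 17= 36.47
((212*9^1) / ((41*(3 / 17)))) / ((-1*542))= -5406 / 11111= -0.49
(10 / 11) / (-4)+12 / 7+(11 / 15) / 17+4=217169 / 39270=5.53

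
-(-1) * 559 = 559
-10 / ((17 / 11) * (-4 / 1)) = 55 / 34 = 1.62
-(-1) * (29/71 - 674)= -47825/71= -673.59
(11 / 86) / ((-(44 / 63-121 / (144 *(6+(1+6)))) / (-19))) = 124488 / 32465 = 3.83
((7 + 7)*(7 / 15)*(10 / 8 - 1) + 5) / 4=199 / 120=1.66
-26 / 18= -13 / 9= -1.44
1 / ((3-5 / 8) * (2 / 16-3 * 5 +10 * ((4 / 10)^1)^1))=-64 / 1653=-0.04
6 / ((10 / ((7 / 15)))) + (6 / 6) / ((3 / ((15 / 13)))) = 216 / 325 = 0.66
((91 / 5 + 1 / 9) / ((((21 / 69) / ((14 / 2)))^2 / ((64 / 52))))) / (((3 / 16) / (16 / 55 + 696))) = 4273426743296 / 96525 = 44272745.33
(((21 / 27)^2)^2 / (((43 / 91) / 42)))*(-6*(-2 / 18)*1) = 21.68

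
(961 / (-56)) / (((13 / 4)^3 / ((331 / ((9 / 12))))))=-10178912 / 46137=-220.62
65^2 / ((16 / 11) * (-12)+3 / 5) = -232375 / 927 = -250.67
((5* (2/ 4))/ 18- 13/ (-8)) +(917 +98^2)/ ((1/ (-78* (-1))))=59086063/ 72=820639.76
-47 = -47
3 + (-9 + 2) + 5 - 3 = -2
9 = 9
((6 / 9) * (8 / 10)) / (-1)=-8 / 15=-0.53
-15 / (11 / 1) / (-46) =15 / 506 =0.03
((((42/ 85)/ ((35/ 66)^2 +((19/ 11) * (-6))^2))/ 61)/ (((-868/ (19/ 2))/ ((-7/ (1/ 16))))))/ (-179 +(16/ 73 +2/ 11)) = -620288592/ 1201462899815225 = -0.00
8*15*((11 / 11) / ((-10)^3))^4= 3 / 25000000000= 0.00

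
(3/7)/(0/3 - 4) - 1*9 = -255/28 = -9.11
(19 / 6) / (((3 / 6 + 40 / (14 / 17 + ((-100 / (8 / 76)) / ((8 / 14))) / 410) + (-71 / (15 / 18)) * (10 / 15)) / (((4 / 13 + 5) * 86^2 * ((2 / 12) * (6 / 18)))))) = -622170010 / 6187267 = -100.56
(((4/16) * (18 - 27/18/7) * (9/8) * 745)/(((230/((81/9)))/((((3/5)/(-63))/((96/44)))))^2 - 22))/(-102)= -7482035/7019171885824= -0.00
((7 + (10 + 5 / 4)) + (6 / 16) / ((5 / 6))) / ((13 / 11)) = 2057 / 130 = 15.82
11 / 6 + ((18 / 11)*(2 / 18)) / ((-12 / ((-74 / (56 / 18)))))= 2027 / 924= 2.19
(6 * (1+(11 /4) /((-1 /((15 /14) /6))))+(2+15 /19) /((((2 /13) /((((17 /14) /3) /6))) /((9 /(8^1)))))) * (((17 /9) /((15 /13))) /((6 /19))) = 1666561 /72576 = 22.96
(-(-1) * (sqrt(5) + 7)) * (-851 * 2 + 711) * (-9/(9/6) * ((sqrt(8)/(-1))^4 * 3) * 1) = 1141632 * sqrt(5) + 7991424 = 10544190.76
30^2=900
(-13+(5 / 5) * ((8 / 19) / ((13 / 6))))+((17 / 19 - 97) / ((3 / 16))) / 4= -104441 / 741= -140.95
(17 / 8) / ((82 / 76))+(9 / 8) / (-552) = 118741 / 60352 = 1.97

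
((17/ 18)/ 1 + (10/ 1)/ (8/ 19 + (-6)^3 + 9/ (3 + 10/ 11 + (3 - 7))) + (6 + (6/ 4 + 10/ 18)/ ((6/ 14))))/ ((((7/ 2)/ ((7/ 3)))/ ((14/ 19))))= 52908212/ 9198603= 5.75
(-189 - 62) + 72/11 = -2689/11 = -244.45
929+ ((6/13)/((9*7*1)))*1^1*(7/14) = 253618/273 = 929.00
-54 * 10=-540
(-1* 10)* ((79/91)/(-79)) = 10/91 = 0.11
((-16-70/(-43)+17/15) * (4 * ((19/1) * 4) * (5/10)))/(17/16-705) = 20766848/7264635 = 2.86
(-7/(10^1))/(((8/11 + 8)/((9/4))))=-231/1280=-0.18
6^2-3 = 33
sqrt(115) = 10.72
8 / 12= 2 / 3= 0.67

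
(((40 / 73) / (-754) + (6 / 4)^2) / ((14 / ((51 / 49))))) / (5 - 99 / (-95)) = 1199665605 / 43347116176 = 0.03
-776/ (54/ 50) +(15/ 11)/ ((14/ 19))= -2979905/ 4158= -716.67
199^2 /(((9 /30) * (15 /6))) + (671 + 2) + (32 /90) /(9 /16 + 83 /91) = 5166446011 /96615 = 53474.57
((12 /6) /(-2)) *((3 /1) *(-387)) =1161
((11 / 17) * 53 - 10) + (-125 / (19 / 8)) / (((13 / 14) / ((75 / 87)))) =-2991681 / 121771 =-24.57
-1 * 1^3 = -1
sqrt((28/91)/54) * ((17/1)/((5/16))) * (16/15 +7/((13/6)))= 227936 * sqrt(78)/114075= 17.65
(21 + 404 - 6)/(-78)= -419/78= -5.37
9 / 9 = 1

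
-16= -16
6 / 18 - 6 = -17 / 3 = -5.67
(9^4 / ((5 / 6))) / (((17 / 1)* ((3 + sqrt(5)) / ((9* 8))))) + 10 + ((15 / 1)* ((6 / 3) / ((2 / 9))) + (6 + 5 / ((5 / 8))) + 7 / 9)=19254106 / 765 -708588* sqrt(5) / 85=6528.17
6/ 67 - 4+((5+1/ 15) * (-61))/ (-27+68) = -471742/ 41205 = -11.45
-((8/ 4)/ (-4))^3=1/ 8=0.12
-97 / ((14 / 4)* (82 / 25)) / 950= -97 / 10906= -0.01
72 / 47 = 1.53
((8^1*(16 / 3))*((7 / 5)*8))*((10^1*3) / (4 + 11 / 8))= 114688 / 43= 2667.16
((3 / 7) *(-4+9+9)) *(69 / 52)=207 / 26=7.96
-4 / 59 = -0.07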